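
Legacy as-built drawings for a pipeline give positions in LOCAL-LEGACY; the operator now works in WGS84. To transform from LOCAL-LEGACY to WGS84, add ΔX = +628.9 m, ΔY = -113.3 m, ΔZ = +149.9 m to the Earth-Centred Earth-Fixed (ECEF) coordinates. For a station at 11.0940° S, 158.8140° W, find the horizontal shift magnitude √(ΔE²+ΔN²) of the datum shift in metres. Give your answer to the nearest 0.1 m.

At φ = -11.0940°, λ = -158.8140°: sin φ = -0.192419, cos φ = 0.981313, sin λ = -0.361397, cos λ = -0.932412.
ΔE = −sin λ·ΔX + cos λ·ΔY = −(-0.361397)·(628.9) + (-0.932412)·(-113.3) = 332.92 m.
ΔN = −sin φ cos λ·ΔX − sin φ sin λ·ΔY + cos φ·ΔZ = −(-0.192419)(-0.932412)(628.9) − (-0.192419)(-0.361397)(-113.3) + (0.981313)(149.9) = 42.14 m.
Horizontal magnitude = √(ΔE² + ΔN²) = √(332.92² + 42.14²) = 335.58 m.

335.6 m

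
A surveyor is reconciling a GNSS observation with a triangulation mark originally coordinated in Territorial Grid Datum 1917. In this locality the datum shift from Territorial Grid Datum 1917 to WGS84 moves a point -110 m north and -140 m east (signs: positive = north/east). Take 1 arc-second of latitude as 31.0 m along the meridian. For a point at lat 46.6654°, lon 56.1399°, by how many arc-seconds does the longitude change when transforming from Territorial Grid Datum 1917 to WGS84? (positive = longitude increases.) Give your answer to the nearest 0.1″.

At latitude 46.6654°, cos φ = 0.686258.
1″ of longitude at this latitude = 31.00 × cos φ = 21.2740 m, so Δλ = -140.0 / 21.2740 = -6.581″.

Δλ = -6.6″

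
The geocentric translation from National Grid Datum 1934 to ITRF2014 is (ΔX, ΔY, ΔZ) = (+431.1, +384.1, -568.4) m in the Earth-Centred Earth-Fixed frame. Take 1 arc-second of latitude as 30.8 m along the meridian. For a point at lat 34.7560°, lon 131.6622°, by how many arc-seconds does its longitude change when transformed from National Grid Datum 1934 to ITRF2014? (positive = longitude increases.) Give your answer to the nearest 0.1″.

sin φ = 0.570083, cos φ = 0.821587, sin λ = 0.747077, cos λ = -0.664738.
East component: ΔE = −sin λ·ΔX + cos λ·ΔY = −(0.747077)(431.1) + (-0.664738)(384.1) = -577.39 m.
1° of latitude spans 3600 × 30.80 = 110880 m; at latitude φ, 1° of longitude spans that × cos φ = 91097.6 m, so Δλ = -577.39 / 91097.6 × 3600 = -22.817″.

Δλ = -22.8″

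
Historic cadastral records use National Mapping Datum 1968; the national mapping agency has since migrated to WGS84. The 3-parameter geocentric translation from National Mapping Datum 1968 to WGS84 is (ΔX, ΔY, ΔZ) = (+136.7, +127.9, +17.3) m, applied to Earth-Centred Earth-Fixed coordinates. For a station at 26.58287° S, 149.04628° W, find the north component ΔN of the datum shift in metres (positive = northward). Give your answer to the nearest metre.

At φ = -26.58287°, λ = -149.04628°: sin φ = -0.447492, cos φ = 0.894288, sin λ = -0.514346, cos λ = -0.857583.
ΔN = −sin φ cos λ·ΔX − sin φ sin λ·ΔY + cos φ·ΔZ = −(-0.447492)(-0.857583)(136.7) − (-0.447492)(-0.514346)(127.9) + (0.894288)(17.3) = -66.43 m.

ΔN = -66 m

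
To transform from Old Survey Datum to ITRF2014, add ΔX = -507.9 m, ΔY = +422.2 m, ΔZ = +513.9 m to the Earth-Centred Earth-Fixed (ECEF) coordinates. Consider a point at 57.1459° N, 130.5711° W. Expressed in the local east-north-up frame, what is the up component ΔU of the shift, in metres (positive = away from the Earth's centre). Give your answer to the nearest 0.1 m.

The local up (radial) axis is (cos φ cos λ, cos φ sin λ, sin φ), giving ΔU = 179.207 − 173.982 + 431.704 = 436.93 m.

ΔU = 436.9 m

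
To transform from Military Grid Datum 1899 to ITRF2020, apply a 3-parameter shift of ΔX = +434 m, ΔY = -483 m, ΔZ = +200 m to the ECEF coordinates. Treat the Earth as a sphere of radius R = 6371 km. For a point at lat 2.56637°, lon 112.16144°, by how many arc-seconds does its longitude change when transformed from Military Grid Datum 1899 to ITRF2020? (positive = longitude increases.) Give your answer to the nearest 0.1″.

sin φ = 0.044777, cos φ = 0.998997, sin λ = 0.926125, cos λ = -0.377218.
East component: ΔE = −sin λ·ΔX + cos λ·ΔY = −(0.926125)(434) + (-0.377218)(-483) = -219.74 m.
1° of latitude spans πR/180 = 111195 m; at latitude φ, 1° of longitude spans that × cos φ = 111083.4 m, so Δλ = -219.74 / 111083.4 × 3600 = -7.121″.

Δλ = -7.1″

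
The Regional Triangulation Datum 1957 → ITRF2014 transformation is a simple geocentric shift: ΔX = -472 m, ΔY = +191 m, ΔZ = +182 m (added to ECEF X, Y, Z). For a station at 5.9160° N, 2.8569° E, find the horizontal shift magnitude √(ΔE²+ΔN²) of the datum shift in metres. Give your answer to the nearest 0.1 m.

The local east axis at (φ, λ) is (−sin λ, cos λ, 0), so ΔE = −sin(2.8569°)·(-472) + cos(2.8569°)·191 = 214.29 m.
The local north axis is (−sin φ cos λ, −sin φ sin λ, cos φ), giving ΔN = 48.589 − 0.981 + 181.031 = 228.64 m.
Horizontal magnitude = √(ΔE² + ΔN²) = √(214.29² + 228.64²) = 313.36 m.

313.4 m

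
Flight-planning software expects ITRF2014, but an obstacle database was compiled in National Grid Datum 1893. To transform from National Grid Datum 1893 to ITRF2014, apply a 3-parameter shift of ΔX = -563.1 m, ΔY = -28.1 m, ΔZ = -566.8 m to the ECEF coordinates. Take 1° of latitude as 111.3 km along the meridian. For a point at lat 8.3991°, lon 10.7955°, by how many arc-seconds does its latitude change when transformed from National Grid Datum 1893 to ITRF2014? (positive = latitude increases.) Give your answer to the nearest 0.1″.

sin φ = 0.146067, cos φ = 0.989275, sin λ = 0.187304, cos λ = 0.982302.
North component: ΔN = −sin φ cos λ·ΔX − sin φ sin λ·ΔY + cos φ·ΔZ = −(0.146067)(0.982302)(-563.1) − (0.146067)(0.187304)(-28.1) + (0.989275)(-566.8) = -479.16 m.
1° of latitude spans 111300 m, so Δφ = -479.16 / 111300 × 3600 = -15.498″.

Δφ = -15.5″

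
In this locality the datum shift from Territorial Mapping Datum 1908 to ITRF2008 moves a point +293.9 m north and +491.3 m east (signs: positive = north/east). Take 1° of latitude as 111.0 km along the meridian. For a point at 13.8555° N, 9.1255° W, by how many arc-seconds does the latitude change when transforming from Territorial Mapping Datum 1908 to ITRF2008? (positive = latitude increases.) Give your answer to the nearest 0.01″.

Δφ = 9.53″

1° of latitude = 111.0 km, so Δφ = 293.9 / 111000 = 0.0026477° = 9.532″.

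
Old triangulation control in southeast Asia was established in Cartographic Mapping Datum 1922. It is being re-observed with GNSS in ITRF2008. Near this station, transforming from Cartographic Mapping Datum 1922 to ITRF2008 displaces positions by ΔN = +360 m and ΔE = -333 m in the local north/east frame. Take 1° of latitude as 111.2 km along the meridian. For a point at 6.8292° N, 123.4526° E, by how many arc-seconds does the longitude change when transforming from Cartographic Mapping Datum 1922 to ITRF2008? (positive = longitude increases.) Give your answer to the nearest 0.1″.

Δλ = -10.9″

At latitude 6.8292°, cos φ = 0.992905.
1° of longitude at this latitude = 111.2 × cos φ = 110.41 km, so Δλ = -333.0 / 110411.0 = -0.0030160° = -10.858″.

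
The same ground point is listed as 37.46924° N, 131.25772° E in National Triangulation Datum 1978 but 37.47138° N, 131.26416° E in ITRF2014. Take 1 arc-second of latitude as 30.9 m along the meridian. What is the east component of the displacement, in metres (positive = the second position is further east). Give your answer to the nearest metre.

ΔE = 569 m

Δφ = 37.47138° − 37.46924° = +0.00214°; Δλ = 131.26416° − 131.25772° = +0.00644°.
1° of latitude = 3600 × 30.90 = 111240 m.
ΔN = Δφ × 111240 = 238.1 m; ΔE = Δλ × 111240 × cos(37.46924°) = +0.00644 × 111240 × 0.793680 = 568.6 m.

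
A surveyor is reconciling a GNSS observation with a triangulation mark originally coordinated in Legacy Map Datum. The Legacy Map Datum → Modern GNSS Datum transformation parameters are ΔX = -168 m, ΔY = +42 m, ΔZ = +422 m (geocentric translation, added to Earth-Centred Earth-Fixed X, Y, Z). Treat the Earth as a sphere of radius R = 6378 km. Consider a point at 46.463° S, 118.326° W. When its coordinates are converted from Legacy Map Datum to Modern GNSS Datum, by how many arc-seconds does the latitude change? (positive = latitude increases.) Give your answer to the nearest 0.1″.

sin φ = -0.724930, cos φ = 0.688823, sin λ = -0.880262, cos λ = -0.474488.
North component: ΔN = −sin φ cos λ·ΔX − sin φ sin λ·ΔY + cos φ·ΔZ = −(-0.724930)(-0.474488)(-168) − (-0.724930)(-0.880262)(42) + (0.688823)(422) = 321.67 m.
1° of latitude spans πR/180 = 111317 m, so Δφ = 321.67 / 111317 × 3600 = 10.403″.

Δφ = 10.4″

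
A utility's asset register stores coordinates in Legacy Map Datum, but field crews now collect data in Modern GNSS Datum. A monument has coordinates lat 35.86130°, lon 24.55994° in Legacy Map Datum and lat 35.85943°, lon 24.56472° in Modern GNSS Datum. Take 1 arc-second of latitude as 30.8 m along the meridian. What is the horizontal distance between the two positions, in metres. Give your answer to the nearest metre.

Δφ = 35.85943° − 35.86130° = -0.00187°; Δλ = 24.56472° − 24.55994° = +0.00478°.
1° of latitude = 3600 × 30.80 = 110880 m.
ΔN = Δφ × 110880 = -207.3 m; ΔE = Δλ × 110880 × cos(35.86130°) = +0.00478 × 110880 × 0.810438 = 429.5 m.
Distance = √(ΔE² + ΔN²) = √(429.5² + (-207.3)²) = 477.0 m.

477 m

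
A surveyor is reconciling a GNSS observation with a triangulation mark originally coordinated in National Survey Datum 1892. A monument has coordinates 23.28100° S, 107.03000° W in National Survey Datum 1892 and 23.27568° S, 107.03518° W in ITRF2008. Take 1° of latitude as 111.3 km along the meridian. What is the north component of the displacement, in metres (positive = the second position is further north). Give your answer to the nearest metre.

ΔN = 592 m

Δφ = -23.27568° − -23.28100° = +0.00532°; Δλ = -107.03518° − -107.03000° = -0.00518°.
ΔN = Δφ × 111300 = 592.1 m; ΔE = Δλ × 111300 × cos(-23.28100°) = -0.00518 × 111300 × 0.918577 = -529.6 m.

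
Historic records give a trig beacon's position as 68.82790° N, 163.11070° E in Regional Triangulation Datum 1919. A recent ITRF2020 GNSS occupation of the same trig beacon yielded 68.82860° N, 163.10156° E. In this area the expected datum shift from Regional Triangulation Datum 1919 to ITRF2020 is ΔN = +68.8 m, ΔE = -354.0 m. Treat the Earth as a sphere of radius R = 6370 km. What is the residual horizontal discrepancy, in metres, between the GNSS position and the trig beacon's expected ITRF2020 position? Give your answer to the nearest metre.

16 m

Observed coordinate differences: Δφ = +0.00070°, Δλ = -0.00914°.
Converting to metres (1° lat = 111177 m, cos φ = 0.361171): observed ΔN = 77.8 m, observed ΔE = -367.0 m.
Subtracting the expected shift leaves a residual of 77.8 − (68.8) = 9.0 m north and -367.0 − (-354.0) = -13.0 m east.
Residual distance = √(9.0² + (-13.0)²) = 15.8 m.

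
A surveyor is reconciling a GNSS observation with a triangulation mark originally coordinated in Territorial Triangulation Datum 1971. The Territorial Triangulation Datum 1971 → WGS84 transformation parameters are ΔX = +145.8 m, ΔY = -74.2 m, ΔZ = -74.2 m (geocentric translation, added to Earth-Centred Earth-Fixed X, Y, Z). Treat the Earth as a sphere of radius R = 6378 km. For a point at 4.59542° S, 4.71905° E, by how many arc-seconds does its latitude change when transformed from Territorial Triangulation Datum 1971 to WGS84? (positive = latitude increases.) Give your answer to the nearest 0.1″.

Δφ = -2.0″

sin φ = -0.080119, cos φ = 0.996785, sin λ = 0.082270, cos λ = 0.996610.
North component: ΔN = −sin φ cos λ·ΔX − sin φ sin λ·ΔY + cos φ·ΔZ = −(-0.080119)(0.996610)(145.8) − (-0.080119)(0.082270)(-74.2) + (0.996785)(-74.2) = -62.81 m.
1° of latitude spans πR/180 = 111317 m, so Δφ = -62.81 / 111317 × 3600 = -2.031″.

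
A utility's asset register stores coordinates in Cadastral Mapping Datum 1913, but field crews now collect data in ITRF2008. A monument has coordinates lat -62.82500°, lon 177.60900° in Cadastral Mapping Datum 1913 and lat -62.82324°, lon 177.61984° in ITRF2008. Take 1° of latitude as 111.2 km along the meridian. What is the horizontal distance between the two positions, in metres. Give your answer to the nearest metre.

584 m

Δφ = -62.82324° − -62.82500° = +0.00176°; Δλ = 177.61984° − 177.60900° = +0.01084°.
ΔN = Δφ × 111200 = 195.7 m; ΔE = Δλ × 111200 × cos(-62.82500°) = +0.01084 × 111200 × 0.456710 = 550.5 m.
Distance = √(ΔE² + ΔN²) = √(550.5² + 195.7²) = 584.3 m.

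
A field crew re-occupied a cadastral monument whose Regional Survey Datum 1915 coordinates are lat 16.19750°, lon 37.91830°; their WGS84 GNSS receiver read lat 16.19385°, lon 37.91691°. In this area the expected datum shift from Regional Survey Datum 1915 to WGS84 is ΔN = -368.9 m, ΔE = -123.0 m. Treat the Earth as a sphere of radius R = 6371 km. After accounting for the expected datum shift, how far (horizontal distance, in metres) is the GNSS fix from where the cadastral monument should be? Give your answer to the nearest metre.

45 m

Observed coordinate differences: Δφ = -0.00365°, Δλ = -0.00139°.
Converting to metres (1° lat = 111195 m, cos φ = 0.960306): observed ΔN = -405.9 m, observed ΔE = -148.4 m.
Subtracting the expected shift leaves a residual of -405.9 − (-368.9) = -37.0 m north and -148.4 − (-123.0) = -25.4 m east.
Residual distance = √((-37.0)² + (-25.4)²) = 44.9 m.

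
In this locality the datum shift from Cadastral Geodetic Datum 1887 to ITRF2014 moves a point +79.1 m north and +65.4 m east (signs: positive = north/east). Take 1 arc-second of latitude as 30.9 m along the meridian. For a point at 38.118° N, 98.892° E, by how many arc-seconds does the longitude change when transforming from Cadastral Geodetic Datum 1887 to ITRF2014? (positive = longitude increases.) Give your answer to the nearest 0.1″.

Δλ = 2.7″

At latitude 38.118°, cos φ = 0.786741.
1″ of longitude at this latitude = 30.90 × cos φ = 24.3103 m, so Δλ = 65.4 / 24.3103 = 2.690″.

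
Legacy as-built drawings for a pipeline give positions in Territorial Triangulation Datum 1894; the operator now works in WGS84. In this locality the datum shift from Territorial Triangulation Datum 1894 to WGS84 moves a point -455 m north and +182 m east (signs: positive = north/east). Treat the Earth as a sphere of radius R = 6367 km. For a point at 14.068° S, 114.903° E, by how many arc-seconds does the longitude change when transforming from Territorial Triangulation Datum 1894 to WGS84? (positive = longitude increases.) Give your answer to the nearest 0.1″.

Δλ = 6.1″

At latitude -14.068°, cos φ = 0.970008.
One radian of longitude at latitude φ spans R cos φ, so Δλ = ΔE / (R cos φ) = 182.0 / (6367000 × 0.970008) = 2.9469e-05 rad = 6.078″.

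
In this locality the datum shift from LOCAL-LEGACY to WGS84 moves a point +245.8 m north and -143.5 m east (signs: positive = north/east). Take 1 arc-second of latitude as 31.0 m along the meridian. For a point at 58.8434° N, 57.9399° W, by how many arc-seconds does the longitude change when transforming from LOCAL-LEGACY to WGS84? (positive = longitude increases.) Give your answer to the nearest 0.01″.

Δλ = -8.95″

At latitude 58.8434°, cos φ = 0.517379.
1″ of longitude at this latitude = 31.00 × cos φ = 16.0387 m, so Δλ = -143.5 / 16.0387 = -8.947″.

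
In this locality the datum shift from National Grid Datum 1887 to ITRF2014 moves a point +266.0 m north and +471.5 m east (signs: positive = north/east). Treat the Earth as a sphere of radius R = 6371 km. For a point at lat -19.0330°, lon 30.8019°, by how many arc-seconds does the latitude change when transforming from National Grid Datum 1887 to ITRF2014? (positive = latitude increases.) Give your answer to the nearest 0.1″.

On a sphere of radius R, 1 rad of latitude = R, so Δφ = ΔN / R = 266.0 / 6371000 = 4.1752e-05 rad = 8.612″.

Δφ = 8.6″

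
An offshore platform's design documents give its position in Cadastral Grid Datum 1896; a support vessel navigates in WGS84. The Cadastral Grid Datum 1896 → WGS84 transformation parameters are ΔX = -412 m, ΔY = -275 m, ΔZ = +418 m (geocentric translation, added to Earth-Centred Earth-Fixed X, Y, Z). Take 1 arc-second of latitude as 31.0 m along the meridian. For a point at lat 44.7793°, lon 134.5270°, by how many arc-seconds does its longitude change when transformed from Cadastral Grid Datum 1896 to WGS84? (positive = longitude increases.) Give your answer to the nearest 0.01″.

sin φ = 0.704378, cos φ = 0.709825, sin λ = 0.712920, cos λ = -0.701245.
East component: ΔE = −sin λ·ΔX + cos λ·ΔY = −(0.712920)(-412) + (-0.701245)(-275) = 486.57 m.
1° of latitude spans 3600 × 31.00 = 111600 m; at latitude φ, 1° of longitude spans that × cos φ = 79216.5 m, so Δλ = 486.57 / 79216.5 × 3600 = 22.112″.

Δλ = 22.11″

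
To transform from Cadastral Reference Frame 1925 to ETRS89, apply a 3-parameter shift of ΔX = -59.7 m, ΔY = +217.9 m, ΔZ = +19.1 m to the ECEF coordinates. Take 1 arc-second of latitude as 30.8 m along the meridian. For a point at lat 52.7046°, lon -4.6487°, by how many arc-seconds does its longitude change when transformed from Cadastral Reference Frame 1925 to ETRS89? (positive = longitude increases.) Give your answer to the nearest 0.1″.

Δλ = 11.4″

sin φ = 0.795522, cos φ = 0.605925, sin λ = -0.081046, cos λ = 0.996710.
East component: ΔE = −sin λ·ΔX + cos λ·ΔY = −(-0.081046)(-59.7) + (0.996710)(217.9) = 212.34 m.
1° of latitude spans 3600 × 30.80 = 110880 m; at latitude φ, 1° of longitude spans that × cos φ = 67184.9 m, so Δλ = 212.34 / 67184.9 × 3600 = 11.378″.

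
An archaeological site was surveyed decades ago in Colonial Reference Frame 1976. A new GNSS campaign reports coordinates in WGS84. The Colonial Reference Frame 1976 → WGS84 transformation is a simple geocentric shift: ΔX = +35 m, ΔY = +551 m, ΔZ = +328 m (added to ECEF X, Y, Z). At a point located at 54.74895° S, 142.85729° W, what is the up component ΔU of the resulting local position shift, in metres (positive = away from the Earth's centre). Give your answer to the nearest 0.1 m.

ΔU = -476.0 m

At φ = -54.74895°, λ = -142.85729°: sin φ = -0.816631, cos φ = 0.577160, sin λ = -0.603802, cos λ = -0.797134.
ΔU = cos φ cos λ·ΔX + cos φ sin λ·ΔY + sin φ·ΔZ = (0.577160)(-0.797134)(35) + (0.577160)(-0.603802)(551) + (-0.816631)(328) = -475.98 m.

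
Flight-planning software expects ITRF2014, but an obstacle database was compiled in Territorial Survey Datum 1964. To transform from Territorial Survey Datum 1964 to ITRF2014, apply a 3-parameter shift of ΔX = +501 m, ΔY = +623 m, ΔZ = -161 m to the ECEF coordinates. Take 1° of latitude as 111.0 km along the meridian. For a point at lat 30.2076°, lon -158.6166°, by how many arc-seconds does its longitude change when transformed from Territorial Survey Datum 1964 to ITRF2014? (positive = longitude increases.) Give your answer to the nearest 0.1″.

sin φ = 0.503135, cos φ = 0.864208, sin λ = -0.364607, cos λ = -0.931161.
East component: ΔE = −sin λ·ΔX + cos λ·ΔY = −(-0.364607)(501) + (-0.931161)(623) = -397.45 m.
1° of latitude spans 111000 m; at latitude φ, 1° of longitude spans that × cos φ = 95927.1 m, so Δλ = -397.45 / 95927.1 × 3600 = -14.916″.

Δλ = -14.9″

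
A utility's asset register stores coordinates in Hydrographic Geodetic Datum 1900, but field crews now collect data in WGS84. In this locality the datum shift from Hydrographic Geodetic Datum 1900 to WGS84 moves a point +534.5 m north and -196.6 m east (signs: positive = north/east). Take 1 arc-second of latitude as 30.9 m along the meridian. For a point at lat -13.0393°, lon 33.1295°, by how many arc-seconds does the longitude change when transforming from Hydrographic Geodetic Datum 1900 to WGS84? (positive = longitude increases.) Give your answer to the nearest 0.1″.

Δλ = -6.5″

At latitude -13.0393°, cos φ = 0.974216.
1″ of longitude at this latitude = 30.90 × cos φ = 30.1033 m, so Δλ = -196.6 / 30.1033 = -6.531″.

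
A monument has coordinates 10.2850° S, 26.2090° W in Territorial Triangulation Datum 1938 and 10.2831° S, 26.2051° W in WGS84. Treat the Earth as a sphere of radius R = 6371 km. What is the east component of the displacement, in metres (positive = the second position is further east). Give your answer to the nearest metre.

Δφ = -10.2831° − -10.2850° = +0.0019°; Δλ = -26.2051° − -26.2090° = +0.0039°.
1° along a meridian = πR/180 = 111195 m.
ΔN = Δφ × 111195 = 211.3 m; ΔE = Δλ × 111195 × cos(-10.2850°) = +0.0039 × 111195 × 0.983932 = 426.7 m.

ΔE = 427 m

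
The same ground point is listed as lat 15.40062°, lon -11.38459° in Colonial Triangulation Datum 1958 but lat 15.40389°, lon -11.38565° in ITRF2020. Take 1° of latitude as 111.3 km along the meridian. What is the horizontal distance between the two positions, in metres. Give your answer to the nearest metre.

Δφ = 15.40389° − 15.40062° = +0.00327°; Δλ = -11.38565° − -11.38459° = -0.00106°.
ΔN = Δφ × 111300 = 364.0 m; ΔE = Δλ × 111300 × cos(15.40062°) = -0.00106 × 111300 × 0.964093 = -113.7 m.
Distance = √(ΔE² + ΔN²) = √((-113.7)² + 364.0²) = 381.3 m.

381 m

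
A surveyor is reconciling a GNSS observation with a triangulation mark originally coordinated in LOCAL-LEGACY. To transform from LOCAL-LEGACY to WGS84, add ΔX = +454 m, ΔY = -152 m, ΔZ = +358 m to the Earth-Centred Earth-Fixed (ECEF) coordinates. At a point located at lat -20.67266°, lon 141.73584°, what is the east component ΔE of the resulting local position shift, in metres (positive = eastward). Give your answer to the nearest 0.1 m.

The local east axis at (φ, λ) is (−sin λ, cos λ, 0), so ΔE = −sin(141.73584°)·454 + cos(141.73584°)·(-152) = -161.81 m.

ΔE = -161.8 m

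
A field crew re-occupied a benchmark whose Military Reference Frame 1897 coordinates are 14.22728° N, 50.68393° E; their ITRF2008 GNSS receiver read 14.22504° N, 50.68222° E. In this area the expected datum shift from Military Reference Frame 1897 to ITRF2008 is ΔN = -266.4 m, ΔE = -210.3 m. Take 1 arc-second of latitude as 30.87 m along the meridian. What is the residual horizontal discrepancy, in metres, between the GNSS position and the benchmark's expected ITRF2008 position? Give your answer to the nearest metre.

Observed coordinate differences: Δφ = -0.00224°, Δλ = -0.00171°.
Converting to metres (1° lat = 111132 m, cos φ = 0.969328): observed ΔN = -248.9 m, observed ΔE = -184.2 m.
Subtracting the expected shift leaves a residual of -248.9 − (-266.4) = 17.5 m north and -184.2 − (-210.3) = 26.1 m east.
Residual distance = √(17.5² + 26.1²) = 31.4 m.

31 m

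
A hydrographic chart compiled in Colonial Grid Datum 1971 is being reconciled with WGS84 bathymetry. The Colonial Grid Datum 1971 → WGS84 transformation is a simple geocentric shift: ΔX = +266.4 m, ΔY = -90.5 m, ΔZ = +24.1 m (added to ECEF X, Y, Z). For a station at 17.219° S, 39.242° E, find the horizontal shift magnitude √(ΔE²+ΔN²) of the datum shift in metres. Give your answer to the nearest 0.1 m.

At φ = -17.219°, λ = 39.242°: sin φ = -0.296025, cos φ = 0.955180, sin λ = 0.632597, cos λ = 0.774481.
ΔE = −sin λ·ΔX + cos λ·ΔY = −(0.632597)·(266.4) + (0.774481)·(-90.5) = -238.61 m.
ΔN = −sin φ cos λ·ΔX − sin φ sin λ·ΔY + cos φ·ΔZ = −(-0.296025)(0.774481)(266.4) − (-0.296025)(0.632597)(-90.5) + (0.955180)(24.1) = 67.15 m.
Horizontal magnitude = √(ΔE² + ΔN²) = √((-238.61)² + 67.15²) = 247.88 m.

247.9 m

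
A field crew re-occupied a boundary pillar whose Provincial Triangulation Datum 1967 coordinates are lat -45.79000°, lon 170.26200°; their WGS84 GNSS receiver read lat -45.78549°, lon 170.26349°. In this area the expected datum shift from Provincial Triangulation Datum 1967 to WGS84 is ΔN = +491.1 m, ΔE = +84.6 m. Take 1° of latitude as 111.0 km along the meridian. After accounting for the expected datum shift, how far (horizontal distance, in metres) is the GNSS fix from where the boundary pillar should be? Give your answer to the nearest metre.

32 m

Observed coordinate differences: Δφ = +0.00451°, Δλ = +0.00149°.
Converting to metres (1° lat = 111000 m, cos φ = 0.697290): observed ΔN = 500.6 m, observed ΔE = 115.3 m.
Subtracting the expected shift leaves a residual of 500.6 − (491.1) = 9.5 m north and 115.3 − (84.6) = 30.7 m east.
Residual distance = √(9.5² + 30.7²) = 32.2 m.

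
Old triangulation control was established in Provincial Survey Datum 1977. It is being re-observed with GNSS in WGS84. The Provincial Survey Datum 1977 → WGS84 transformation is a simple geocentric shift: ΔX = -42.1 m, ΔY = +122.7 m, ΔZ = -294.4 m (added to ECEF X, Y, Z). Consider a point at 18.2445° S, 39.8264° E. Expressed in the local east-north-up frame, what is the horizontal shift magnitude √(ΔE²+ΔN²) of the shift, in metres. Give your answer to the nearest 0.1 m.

291.5 m

The local east axis at (φ, λ) is (−sin λ, cos λ, 0), so ΔE = −sin(39.8264°)·(-42.1) + cos(39.8264°)·122.7 = 121.20 m.
The local north axis is (−sin φ cos λ, −sin φ sin λ, cos φ), giving ΔN = -10.122 + 24.603 − 279.600 = -265.12 m.
Horizontal magnitude = √(ΔE² + ΔN²) = √(121.20² + (-265.12)²) = 291.51 m.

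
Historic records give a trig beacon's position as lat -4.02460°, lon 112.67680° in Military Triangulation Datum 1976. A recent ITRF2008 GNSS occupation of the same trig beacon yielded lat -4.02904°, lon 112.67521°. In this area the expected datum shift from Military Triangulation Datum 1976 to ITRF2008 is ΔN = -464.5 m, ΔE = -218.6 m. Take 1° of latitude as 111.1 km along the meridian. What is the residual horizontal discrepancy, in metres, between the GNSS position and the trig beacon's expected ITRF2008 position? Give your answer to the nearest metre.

51 m

Observed coordinate differences: Δφ = -0.00444°, Δλ = -0.00159°.
Converting to metres (1° lat = 111100 m, cos φ = 0.997534): observed ΔN = -493.3 m, observed ΔE = -176.2 m.
Subtracting the expected shift leaves a residual of -493.3 − (-464.5) = -28.8 m north and -176.2 − (-218.6) = 42.4 m east.
Residual distance = √((-28.8)² + 42.4²) = 51.2 m.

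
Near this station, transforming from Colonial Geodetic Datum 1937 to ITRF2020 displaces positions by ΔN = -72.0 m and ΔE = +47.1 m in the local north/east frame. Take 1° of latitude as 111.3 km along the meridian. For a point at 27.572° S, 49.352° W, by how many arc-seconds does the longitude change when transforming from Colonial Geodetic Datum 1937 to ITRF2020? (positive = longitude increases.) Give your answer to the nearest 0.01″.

Δλ = 1.72″

At latitude -27.572°, cos φ = 0.886430.
1° of longitude at this latitude = 111.3 × cos φ = 98.66 km, so Δλ = 47.1 / 98659.6 = 0.0004774° = 1.719″.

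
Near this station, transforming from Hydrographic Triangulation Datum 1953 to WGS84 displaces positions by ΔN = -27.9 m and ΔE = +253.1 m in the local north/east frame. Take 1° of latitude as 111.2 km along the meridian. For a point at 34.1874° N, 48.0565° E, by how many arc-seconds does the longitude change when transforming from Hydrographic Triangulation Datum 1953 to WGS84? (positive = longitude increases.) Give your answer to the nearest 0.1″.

Δλ = 9.9″

At latitude 34.1874°, cos φ = 0.827204.
1° of longitude at this latitude = 111.2 × cos φ = 91.99 km, so Δλ = 253.1 / 91985.1 = 0.0027515° = 9.906″.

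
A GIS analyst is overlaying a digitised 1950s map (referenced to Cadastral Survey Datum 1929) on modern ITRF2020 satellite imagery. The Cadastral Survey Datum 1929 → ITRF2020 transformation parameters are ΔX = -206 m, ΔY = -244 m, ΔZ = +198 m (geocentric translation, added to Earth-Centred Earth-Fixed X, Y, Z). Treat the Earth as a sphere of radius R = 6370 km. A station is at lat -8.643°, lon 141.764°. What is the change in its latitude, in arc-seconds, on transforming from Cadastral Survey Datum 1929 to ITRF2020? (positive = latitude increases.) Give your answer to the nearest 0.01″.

Δφ = 6.39″

sin φ = -0.150277, cos φ = 0.988644, sin λ = 0.618902, cos λ = -0.785468.
North component: ΔN = −sin φ cos λ·ΔX − sin φ sin λ·ΔY + cos φ·ΔZ = −(-0.150277)(-0.785468)(-206) − (-0.150277)(0.618902)(-244) + (0.988644)(198) = 197.37 m.
1° of latitude spans πR/180 = 111177 m, so Δφ = 197.37 / 111177 × 3600 = 6.391″.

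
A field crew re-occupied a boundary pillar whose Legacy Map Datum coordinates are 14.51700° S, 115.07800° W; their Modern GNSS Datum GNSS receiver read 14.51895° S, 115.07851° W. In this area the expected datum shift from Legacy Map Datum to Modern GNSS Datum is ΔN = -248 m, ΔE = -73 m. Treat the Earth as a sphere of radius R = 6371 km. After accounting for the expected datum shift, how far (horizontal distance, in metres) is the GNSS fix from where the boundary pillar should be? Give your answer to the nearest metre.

36 m

Observed coordinate differences: Δφ = -0.00195°, Δλ = -0.00051°.
Converting to metres (1° lat = 111195 m, cos φ = 0.968073): observed ΔN = -216.8 m, observed ΔE = -54.9 m.
Subtracting the expected shift leaves a residual of -216.8 − (-248) = 31.2 m north and -54.9 − (-73) = 18.1 m east.
Residual distance = √(31.2² + 18.1²) = 36.0 m.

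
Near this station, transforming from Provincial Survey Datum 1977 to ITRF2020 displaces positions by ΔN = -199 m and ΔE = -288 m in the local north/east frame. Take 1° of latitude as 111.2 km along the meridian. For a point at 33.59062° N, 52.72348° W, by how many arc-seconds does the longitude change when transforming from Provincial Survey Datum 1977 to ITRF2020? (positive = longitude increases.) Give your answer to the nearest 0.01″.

At latitude 33.59062°, cos φ = 0.833012.
1° of longitude at this latitude = 111.2 × cos φ = 92.63 km, so Δλ = -288.0 / 92630.9 = -0.0031091° = -11.193″.

Δλ = -11.19″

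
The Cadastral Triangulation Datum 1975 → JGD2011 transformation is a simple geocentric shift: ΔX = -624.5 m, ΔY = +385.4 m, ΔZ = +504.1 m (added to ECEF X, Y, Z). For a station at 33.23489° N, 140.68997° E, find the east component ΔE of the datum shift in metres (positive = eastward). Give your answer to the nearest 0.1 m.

ΔE = 97.4 m

The local east axis at (φ, λ) is (−sin λ, cos λ, 0), so ΔE = −sin(140.68997°)·(-624.5) + cos(140.68997°)·385.4 = 97.44 m.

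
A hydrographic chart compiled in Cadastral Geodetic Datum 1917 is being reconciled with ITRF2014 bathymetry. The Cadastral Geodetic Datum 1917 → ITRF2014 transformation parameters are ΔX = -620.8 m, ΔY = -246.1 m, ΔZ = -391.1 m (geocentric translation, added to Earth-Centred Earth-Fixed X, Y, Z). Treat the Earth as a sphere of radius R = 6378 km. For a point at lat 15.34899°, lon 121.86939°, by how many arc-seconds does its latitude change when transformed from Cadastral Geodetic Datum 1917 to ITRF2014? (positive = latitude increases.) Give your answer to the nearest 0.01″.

sin φ = 0.264698, cos φ = 0.964331, sin λ = 0.849254, cos λ = -0.527985.
North component: ΔN = −sin φ cos λ·ΔX − sin φ sin λ·ΔY + cos φ·ΔZ = −(0.264698)(-0.527985)(-620.8) − (0.264698)(0.849254)(-246.1) + (0.964331)(-391.1) = -408.59 m.
1° of latitude spans πR/180 = 111317 m, so Δφ = -408.59 / 111317 × 3600 = -13.214″.

Δφ = -13.21″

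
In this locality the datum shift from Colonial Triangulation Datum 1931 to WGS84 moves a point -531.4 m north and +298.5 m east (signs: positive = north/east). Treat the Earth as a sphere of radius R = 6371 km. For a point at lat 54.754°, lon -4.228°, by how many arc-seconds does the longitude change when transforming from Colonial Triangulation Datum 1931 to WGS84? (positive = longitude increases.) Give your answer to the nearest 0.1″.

Δλ = 16.7″

At latitude 54.754°, cos φ = 0.577088.
One radian of longitude at latitude φ spans R cos φ, so Δλ = ΔE / (R cos φ) = 298.5 / (6371000 × 0.577088) = 8.1189e-05 rad = 16.746″.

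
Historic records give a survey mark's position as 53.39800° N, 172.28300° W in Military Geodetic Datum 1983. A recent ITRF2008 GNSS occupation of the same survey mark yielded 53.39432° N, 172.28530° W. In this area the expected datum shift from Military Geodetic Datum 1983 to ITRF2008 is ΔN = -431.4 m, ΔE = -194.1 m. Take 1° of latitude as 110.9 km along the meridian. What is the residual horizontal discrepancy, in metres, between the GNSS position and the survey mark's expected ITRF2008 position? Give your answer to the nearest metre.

Observed coordinate differences: Δφ = -0.00368°, Δλ = -0.00230°.
Converting to metres (1° lat = 110900 m, cos φ = 0.596253): observed ΔN = -408.1 m, observed ΔE = -152.1 m.
Subtracting the expected shift leaves a residual of -408.1 − (-431.4) = 23.3 m north and -152.1 − (-194.1) = 42.0 m east.
Residual distance = √(23.3² + 42.0²) = 48.0 m.

48 m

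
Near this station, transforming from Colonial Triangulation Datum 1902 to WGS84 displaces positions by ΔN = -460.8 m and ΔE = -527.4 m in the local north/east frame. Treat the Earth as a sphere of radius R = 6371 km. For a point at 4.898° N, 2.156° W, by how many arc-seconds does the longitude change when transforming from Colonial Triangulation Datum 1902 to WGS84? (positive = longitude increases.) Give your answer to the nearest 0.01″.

Δλ = -17.14″

At latitude 4.898°, cos φ = 0.996348.
One radian of longitude at latitude φ spans R cos φ, so Δλ = ΔE / (R cos φ) = -527.4 / (6371000 × 0.996348) = -8.3085e-05 rad = -17.137″.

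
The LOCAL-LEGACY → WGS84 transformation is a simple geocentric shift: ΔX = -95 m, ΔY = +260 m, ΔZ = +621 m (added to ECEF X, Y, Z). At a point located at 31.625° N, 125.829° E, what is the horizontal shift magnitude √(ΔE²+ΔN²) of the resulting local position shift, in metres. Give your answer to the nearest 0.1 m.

At φ = 31.625°, λ = 125.829°: sin φ = 0.524357, cos φ = 0.851498, sin λ = 0.810768, cos λ = -0.585368.
ΔE = −sin λ·ΔX + cos λ·ΔY = −(0.810768)·(-95) + (-0.585368)·(260) = -75.17 m.
ΔN = −sin φ cos λ·ΔX − sin φ sin λ·ΔY + cos φ·ΔZ = −(0.524357)(-0.585368)(-95) − (0.524357)(0.810768)(260) + (0.851498)(621) = 389.09 m.
Horizontal magnitude = √(ΔE² + ΔN²) = √((-75.17)² + 389.09²) = 396.28 m.

396.3 m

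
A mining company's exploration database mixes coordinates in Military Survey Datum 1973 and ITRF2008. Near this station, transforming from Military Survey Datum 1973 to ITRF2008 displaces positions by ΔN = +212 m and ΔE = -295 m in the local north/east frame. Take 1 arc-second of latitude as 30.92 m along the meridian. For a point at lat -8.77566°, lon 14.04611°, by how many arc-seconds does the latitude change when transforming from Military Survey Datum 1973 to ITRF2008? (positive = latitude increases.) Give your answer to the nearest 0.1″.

1″ of latitude = 30.92 m, so Δφ = 212.0 / 30.92 = 6.856″.

Δφ = 6.9″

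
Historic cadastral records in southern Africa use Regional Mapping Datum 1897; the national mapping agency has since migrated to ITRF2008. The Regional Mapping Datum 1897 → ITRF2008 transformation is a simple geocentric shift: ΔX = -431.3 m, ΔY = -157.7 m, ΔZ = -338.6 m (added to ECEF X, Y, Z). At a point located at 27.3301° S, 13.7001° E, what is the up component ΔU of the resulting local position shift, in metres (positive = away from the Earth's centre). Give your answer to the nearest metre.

ΔU = -250 m

The local up (radial) axis is (cos φ cos λ, cos φ sin λ, sin φ), giving ΔU = -372.255 − 33.181 + 155.457 = -249.98 m.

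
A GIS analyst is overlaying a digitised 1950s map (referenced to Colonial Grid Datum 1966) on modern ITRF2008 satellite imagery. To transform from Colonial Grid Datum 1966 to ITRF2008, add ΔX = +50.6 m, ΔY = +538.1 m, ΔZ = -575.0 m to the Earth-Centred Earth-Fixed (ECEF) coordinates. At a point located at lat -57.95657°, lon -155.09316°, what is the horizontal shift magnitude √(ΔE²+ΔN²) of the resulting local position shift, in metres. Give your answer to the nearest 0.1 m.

The local east axis at (φ, λ) is (−sin λ, cos λ, 0), so ΔE = −sin(-155.09316°)·50.6 + cos(-155.09316°)·538.1 = -466.74 m.
The local north axis is (−sin φ cos λ, −sin φ sin λ, cos φ), giving ΔN = -38.902 − 192.092 − 305.073 = -536.07 m.
Horizontal magnitude = √(ΔE² + ΔN²) = √((-466.74)² + (-536.07)²) = 710.79 m.

710.8 m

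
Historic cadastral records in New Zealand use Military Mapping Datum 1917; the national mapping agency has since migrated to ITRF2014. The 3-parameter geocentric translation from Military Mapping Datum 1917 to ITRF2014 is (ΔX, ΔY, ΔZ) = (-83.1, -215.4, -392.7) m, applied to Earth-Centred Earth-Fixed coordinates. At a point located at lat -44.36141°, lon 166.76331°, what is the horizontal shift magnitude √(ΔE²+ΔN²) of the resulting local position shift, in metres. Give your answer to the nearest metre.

345 m

The local east axis at (φ, λ) is (−sin λ, cos λ, 0), so ΔE = −sin(166.76331°)·(-83.1) + cos(166.76331°)·(-215.4) = 228.71 m.
The local north axis is (−sin φ cos λ, −sin φ sin λ, cos φ), giving ΔN = 56.558 − 34.484 − 280.758 = -258.68 m.
Horizontal magnitude = √(ΔE² + ΔN²) = √(228.71² + (-258.68)²) = 345.29 m.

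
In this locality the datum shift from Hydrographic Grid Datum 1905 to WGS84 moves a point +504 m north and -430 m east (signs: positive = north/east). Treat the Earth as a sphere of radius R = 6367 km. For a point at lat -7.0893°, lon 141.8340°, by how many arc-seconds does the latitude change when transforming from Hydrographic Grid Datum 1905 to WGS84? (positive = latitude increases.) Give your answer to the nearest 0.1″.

Δφ = 16.3″

On a sphere of radius R, 1 rad of latitude = R, so Δφ = ΔN / R = 504.0 / 6367000 = 7.9158e-05 rad = 16.328″.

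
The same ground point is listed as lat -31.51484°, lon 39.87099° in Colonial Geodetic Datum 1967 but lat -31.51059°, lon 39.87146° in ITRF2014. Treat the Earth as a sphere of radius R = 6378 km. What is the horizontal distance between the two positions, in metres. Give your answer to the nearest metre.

Δφ = -31.51059° − -31.51484° = +0.00425°; Δλ = 39.87146° − 39.87099° = +0.00047°.
1° along a meridian = πR/180 = 111317 m.
ΔN = Δφ × 111317 = 473.1 m; ΔE = Δλ × 111317 × cos(-31.51484°) = +0.00047 × 111317 × 0.852505 = 44.6 m.
Distance = √(ΔE² + ΔN²) = √(44.6² + 473.1²) = 475.2 m.

475 m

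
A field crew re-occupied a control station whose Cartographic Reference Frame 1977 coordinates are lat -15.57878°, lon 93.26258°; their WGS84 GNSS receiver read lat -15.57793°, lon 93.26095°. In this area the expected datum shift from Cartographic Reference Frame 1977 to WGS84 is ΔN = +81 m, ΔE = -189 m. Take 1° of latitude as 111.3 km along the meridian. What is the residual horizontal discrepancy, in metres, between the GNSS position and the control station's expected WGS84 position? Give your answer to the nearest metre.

Observed coordinate differences: Δφ = +0.00085°, Δλ = -0.00163°.
Converting to metres (1° lat = 111300 m, cos φ = 0.963262): observed ΔN = 94.6 m, observed ΔE = -174.8 m.
Subtracting the expected shift leaves a residual of 94.6 − (81) = 13.6 m north and -174.8 − (-189) = 14.2 m east.
Residual distance = √(13.6² + 14.2²) = 19.7 m.

20 m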